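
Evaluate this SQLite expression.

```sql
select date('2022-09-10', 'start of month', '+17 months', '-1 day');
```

2024-01-31

`start of month` rewinds 2022-09-10 to 2022-09-01.
Adding +17 months to 2022-09-01 gives 2024-02-01.
Going back 1 day from 2024-02-01 reaches 2024-01-31 (last day of January, 31 days).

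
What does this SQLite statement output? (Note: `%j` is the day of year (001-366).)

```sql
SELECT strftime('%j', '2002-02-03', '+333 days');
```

First apply '+333 days': 2002-02-03 → 2003-01-02.
Day-of-year for 2003-01-02: days since 2003-01-01 inclusive = 2, zero-padded to 002.

002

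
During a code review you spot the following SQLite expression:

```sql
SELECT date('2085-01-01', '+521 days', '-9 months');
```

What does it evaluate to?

2085-09-06

Applying '+521 days' to 2085-01-01: counting 521 days forward gives 2086-06-06.
Adding -9 months to 2086-06-06 gives 2085-09-06.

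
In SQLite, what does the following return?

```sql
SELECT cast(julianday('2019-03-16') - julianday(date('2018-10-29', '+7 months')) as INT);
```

-74

Adding +7 months to 2018-10-29 gives 2019-05-29.
15 days remain in March 2019 after the 16th (31 − 16).
April 2019: 30 days.
Then 29 days into May 2019.
Total: 15 + 30 + 29 = 74.
The subtraction is earlier − later, so the result is −74 → -74.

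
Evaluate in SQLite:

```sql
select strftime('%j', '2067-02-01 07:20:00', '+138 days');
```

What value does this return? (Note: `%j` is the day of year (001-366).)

First apply '+138 days': 2067-02-01 07:20:00 → 2067-06-19 07:20:00.
Day-of-year for 2067-06-19: days since 2067-01-01 inclusive = 170, zero-padded to 170.

170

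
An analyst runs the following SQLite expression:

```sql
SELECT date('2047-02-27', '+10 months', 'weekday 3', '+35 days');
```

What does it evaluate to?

Adding +10 months to 2047-02-27 gives 2047-12-27.
`weekday 3` advances to the next Wednesday; 2047-12-27 is a Friday, so it moves forward to 2048-01-01.
January 2048 has 31 days; 30 remain after the 1st, so 31 days reach 2048-02-01.
Advancing 4 more days within February lands on 2048-02-05.

2048-02-05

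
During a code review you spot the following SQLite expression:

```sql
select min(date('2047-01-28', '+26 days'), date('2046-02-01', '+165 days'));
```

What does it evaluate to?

2046-07-16

date('2047-01-28', '+26 days') → 2047-02-23.
date('2046-02-01', '+165 days') → 2046-07-16.
Earlier of the two is 2046-07-16.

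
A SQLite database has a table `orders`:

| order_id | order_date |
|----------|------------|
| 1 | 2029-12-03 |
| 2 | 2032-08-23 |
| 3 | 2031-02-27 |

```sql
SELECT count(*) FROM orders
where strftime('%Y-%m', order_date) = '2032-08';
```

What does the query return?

Rows with year-month 2032-08: 2032-08-23 → 1.

1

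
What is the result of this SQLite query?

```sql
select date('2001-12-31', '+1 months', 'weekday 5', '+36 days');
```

Adding +1 month to 2001-12-31 gives 2002-01-31.
`weekday 5` advances to the next Friday; 2002-01-31 is a Thursday, so it moves forward to 2002-02-01.
February 2002 has 28 days; 27 remain after the 1st, so 28 days reach 2002-03-01.
Advancing 8 more days within March lands on 2002-03-09.

2002-03-09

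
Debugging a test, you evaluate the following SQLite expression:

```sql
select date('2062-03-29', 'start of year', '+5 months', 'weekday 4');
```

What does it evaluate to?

`start of year` rewinds 2062-03-29 to 2062-01-01.
Adding +5 months to 2062-01-01 gives 2062-06-01.
`weekday 4` advances to the next Thursday; 2062-06-01 is already a Thursday, so it stays at 2062-06-01.

2062-06-01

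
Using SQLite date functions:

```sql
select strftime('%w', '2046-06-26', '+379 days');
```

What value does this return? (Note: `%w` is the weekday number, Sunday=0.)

First apply '+379 days': 2046-06-26 → 2047-07-10.
2047-07-10 is a Wednesday; with Sunday=0 that is 3.

3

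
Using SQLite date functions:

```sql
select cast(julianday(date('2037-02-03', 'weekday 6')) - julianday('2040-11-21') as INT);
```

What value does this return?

-1383

`weekday 6` advances to the next Saturday; 2037-02-03 is a Tuesday, so it moves forward to 2037-02-07.
21 days remain in February 2037 after the 7th (28 − 7).
Full months from March 2037 through October 2040 contribute their day counts.
Then 21 days into November 2040.
Total: 21 + 31 + 30 + 31 + 30 + 31 + 31 + 30 + 31 + 30 + 31 + 31 + 28 + 31 + 30 + 31 + 30 + 31 + 31 + 30 + 31 + 30 + 31 + 31 + 28 + 31 + 30 + 31 + 30 + 31 + 31 + 30 + 31 + 30 + 31 + 31 + 29 + 31 + 30 + 31 + 30 + 31 + 31 + 30 + 31 + 21 = 1383.
The subtraction is earlier − later, so the result is −1383 → -1383.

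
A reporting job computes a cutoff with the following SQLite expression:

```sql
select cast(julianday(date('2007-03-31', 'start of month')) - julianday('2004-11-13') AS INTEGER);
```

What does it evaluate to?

838

`start of month` rewinds 2007-03-31 to 2007-03-01.
17 days remain in November 2004 after the 13th (30 − 13).
Full months from December 2004 through February 2007 contribute their day counts.
Then 1 day into March 2007.
Total: 17 + 31 + 31 + 28 + 31 + 30 + 31 + 30 + 31 + 31 + 30 + 31 + 30 + 31 + 31 + 28 + 31 + 30 + 31 + 30 + 31 + 31 + 30 + 31 + 30 + 31 + 31 + 28 + 1 = 838.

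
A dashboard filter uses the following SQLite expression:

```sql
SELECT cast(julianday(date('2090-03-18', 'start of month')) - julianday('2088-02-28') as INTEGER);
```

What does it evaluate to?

732

`start of month` rewinds 2090-03-18 to 2090-03-01.
1 day remains in February 2088 after the 28th (29 − 28).
Full months from March 2088 through February 2090 contribute their day counts.
Then 1 day into March 2090.
Total: 1 + 31 + 30 + 31 + 30 + 31 + 31 + 30 + 31 + 30 + 31 + 31 + 28 + 31 + 30 + 31 + 30 + 31 + 31 + 30 + 31 + 30 + 31 + 31 + 28 + 1 = 732.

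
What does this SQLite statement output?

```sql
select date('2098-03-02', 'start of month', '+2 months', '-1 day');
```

2098-04-30

`start of month` rewinds 2098-03-02 to 2098-03-01.
Adding +2 months to 2098-03-01 gives 2098-05-01.
Going back 1 day from 2098-05-01 reaches 2098-04-30 (last day of April, 30 days).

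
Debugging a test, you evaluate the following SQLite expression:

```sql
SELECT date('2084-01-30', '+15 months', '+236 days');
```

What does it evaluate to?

Adding +15 months to 2084-01-30 gives 2085-04-30.
Applying '+236 days' to 2085-04-30: counting 236 days forward gives 2085-12-22.

2085-12-22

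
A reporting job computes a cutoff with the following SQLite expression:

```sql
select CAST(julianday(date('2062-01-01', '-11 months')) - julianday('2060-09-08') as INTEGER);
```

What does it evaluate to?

146

Adding -11 months to 2062-01-01 gives 2061-02-01.
22 days remain in September 2060 after the 8th (30 − 8).
October 2060: 31 days.
November 2060: 30 days.
December 2060: 31 days.
January 2061: 31 days.
Then 1 day into February 2061.
Total: 22 + 31 + 30 + 31 + 31 + 1 = 146.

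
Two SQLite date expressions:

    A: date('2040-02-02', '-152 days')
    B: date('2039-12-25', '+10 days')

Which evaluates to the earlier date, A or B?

A

A = 2039-09-03.
B = 2040-01-04.
A is earlier.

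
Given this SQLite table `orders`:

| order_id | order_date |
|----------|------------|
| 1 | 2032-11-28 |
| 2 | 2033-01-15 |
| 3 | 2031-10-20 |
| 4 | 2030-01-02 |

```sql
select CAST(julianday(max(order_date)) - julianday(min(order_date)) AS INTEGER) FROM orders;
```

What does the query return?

MIN = 2030-01-02, MAX = 2033-01-15.
29 days remain in January 2030 after the 2nd (31 − 2).
Full months from February 2030 through December 2032 contribute their day counts.
Then 15 days into January 2033.
Total: 29 + 28 + 31 + 30 + 31 + 30 + 31 + 31 + 30 + 31 + 30 + 31 + 31 + 28 + 31 + 30 + 31 + 30 + 31 + 31 + 30 + 31 + 30 + 31 + 31 + 29 + 31 + 30 + 31 + 30 + 31 + 31 + 30 + 31 + 30 + 31 + 15 = 1109.

1109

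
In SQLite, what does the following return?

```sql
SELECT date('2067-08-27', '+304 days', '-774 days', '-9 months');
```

2065-08-14

Applying '+304 days' to 2067-08-27: counting 304 days forward gives 2068-06-26.
Applying '-774 days' to 2068-06-26: counting 774 days back gives 2066-05-14.
Adding -9 months to 2066-05-14 gives 2065-08-14.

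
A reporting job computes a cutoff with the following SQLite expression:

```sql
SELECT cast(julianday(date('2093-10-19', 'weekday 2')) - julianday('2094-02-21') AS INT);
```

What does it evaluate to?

-124

`weekday 2` advances to the next Tuesday; 2093-10-19 is a Monday, so it moves forward to 2093-10-20.
11 days remain in October 2093 after the 20th (31 − 20).
November 2093: 30 days.
December 2093: 31 days.
January 2094: 31 days.
Then 21 days into February 2094.
Total: 11 + 30 + 31 + 31 + 21 = 124.
The subtraction is earlier − later, so the result is −124 → -124.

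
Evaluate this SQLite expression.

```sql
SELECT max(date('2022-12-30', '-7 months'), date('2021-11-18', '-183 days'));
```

2022-05-30

date('2022-12-30', '-7 months') → 2022-05-30.
date('2021-11-18', '-183 days') → 2021-05-19.
Later of the two is 2022-05-30.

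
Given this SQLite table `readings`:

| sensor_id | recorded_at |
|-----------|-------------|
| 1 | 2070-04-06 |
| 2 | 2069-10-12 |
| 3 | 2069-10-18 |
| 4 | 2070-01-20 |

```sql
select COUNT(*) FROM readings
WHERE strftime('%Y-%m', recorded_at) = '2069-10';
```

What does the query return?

2

Rows with year-month 2069-10: 2069-10-12, 2069-10-18 → 2.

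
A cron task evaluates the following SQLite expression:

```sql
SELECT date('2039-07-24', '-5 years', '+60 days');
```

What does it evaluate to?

Adding -5 years to 2039-07-24 gives 2034-07-24.
Applying '+60 days' to 2034-07-24: counting 60 days forward gives 2034-09-22.

2034-09-22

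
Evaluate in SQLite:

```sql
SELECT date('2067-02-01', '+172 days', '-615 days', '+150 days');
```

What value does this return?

Applying '+172 days' to 2067-02-01: counting 172 days forward gives 2067-07-23.
Applying '-615 days' to 2067-07-23: counting 615 days back gives 2065-11-15.
Applying '+150 days' to 2065-11-15: counting 150 days forward gives 2066-04-14.

2066-04-14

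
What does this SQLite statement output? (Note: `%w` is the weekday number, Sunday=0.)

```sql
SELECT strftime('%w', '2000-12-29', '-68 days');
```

0

First apply '-68 days': 2000-12-29 → 2000-10-22.
2000-10-22 is a Sunday; with Sunday=0 that is 0.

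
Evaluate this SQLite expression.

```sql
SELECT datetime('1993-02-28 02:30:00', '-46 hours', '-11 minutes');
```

1993-02-26 04:19:00

-46 hours from 1993-02-28 02:30:00 is 1993-02-26 04:30:00 (crosses midnight).
-11 minutes from 1993-02-26 04:30:00 is 1993-02-26 04:19:00.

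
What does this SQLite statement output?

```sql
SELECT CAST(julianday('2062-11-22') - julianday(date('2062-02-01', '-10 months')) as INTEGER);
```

Adding -10 months to 2062-02-01 gives 2061-04-01.
29 days remain in April 2061 after the 1st (30 − 1).
Full months from May 2061 through October 2062 contribute their day counts.
Then 22 days into November 2062.
Total: 29 + 31 + 30 + 31 + 31 + 30 + 31 + 30 + 31 + 31 + 28 + 31 + 30 + 31 + 30 + 31 + 31 + 30 + 31 + 22 = 600.

600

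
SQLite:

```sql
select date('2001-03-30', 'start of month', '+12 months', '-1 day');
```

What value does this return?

`start of month` rewinds 2001-03-30 to 2001-03-01.
Adding +12 months to 2001-03-01 gives 2002-03-01.
Going back 1 day from 2002-03-01 reaches 2002-02-28 (last day of February, 28 days).

2002-02-28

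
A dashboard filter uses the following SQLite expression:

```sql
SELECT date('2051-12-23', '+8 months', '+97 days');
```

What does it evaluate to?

Adding +8 months to 2051-12-23 gives 2052-08-23.
Applying '+97 days' to 2052-08-23: counting 97 days forward gives 2052-11-28.

2052-11-28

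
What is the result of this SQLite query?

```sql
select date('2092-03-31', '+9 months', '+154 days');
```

2093-06-03

Adding +9 months to 2092-03-31 gives 2092-12-31.
Applying '+154 days' to 2092-12-31: counting 154 days forward gives 2093-06-03.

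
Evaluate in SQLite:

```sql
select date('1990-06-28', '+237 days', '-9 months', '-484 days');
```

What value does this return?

1989-01-21

Applying '+237 days' to 1990-06-28: counting 237 days forward gives 1991-02-20.
Adding -9 months to 1991-02-20 gives 1990-05-20.
Applying '-484 days' to 1990-05-20: counting 484 days back gives 1989-01-21.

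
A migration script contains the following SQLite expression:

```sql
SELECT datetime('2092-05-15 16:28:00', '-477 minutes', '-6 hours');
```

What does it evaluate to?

477 minutes = 7h 57m; -477 minutes from 2092-05-15 16:28:00 is 2092-05-15 08:31:00.
-6 hours from 2092-05-15 08:31:00 is 2092-05-15 02:31:00.

2092-05-15 02:31:00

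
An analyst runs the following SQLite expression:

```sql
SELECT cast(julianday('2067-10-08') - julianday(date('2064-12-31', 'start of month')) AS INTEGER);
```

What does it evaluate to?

`start of month` rewinds 2064-12-31 to 2064-12-01.
30 days remain in December 2064 after the 1st (31 − 1).
Full months from January 2065 through September 2067 contribute their day counts.
Then 8 days into October 2067.
Total: 30 + 31 + 28 + 31 + 30 + 31 + 30 + 31 + 31 + 30 + 31 + 30 + 31 + 31 + 28 + 31 + 30 + 31 + 30 + 31 + 31 + 30 + 31 + 30 + 31 + 31 + 28 + 31 + 30 + 31 + 30 + 31 + 31 + 30 + 8 = 1041.

1041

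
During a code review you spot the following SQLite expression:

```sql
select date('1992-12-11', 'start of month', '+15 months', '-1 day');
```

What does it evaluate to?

1994-02-28

`start of month` rewinds 1992-12-11 to 1992-12-01.
Adding +15 months to 1992-12-01 gives 1994-03-01.
Going back 1 day from 1994-03-01 reaches 1994-02-28 (last day of February, 28 days).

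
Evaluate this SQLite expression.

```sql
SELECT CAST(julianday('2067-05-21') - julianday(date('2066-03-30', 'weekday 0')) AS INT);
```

412

`weekday 0` advances to the next Sunday; 2066-03-30 is a Tuesday, so it moves forward to 2066-04-04.
26 days remain in April 2066 after the 4th (30 − 4).
Full months from May 2066 through April 2067 contribute their day counts.
Then 21 days into May 2067.
Total: 26 + 31 + 30 + 31 + 31 + 30 + 31 + 30 + 31 + 31 + 28 + 31 + 30 + 21 = 412.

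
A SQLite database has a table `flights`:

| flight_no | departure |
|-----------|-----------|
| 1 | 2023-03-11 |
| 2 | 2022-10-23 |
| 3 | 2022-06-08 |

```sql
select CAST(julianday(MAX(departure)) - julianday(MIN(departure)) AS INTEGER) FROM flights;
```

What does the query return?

276

MIN = 2022-06-08, MAX = 2023-03-11.
22 days remain in June 2022 after the 8th (30 − 8).
Full months from July 2022 through February 2023 contribute their day counts.
Then 11 days into March 2023.
Total: 22 + 31 + 31 + 30 + 31 + 30 + 31 + 31 + 28 + 11 = 276.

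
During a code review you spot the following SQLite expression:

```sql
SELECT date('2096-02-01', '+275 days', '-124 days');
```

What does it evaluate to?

Applying '+275 days' to 2096-02-01: counting 275 days forward gives 2096-11-02.
Applying '-124 days' to 2096-11-02: counting 124 days back gives 2096-07-01.

2096-07-01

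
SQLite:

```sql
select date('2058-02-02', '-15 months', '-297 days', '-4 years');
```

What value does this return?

Adding -15 months to 2058-02-02 gives 2056-11-02.
Applying '-297 days' to 2056-11-02: counting 297 days back gives 2056-01-10.
Adding -4 years to 2056-01-10 gives 2052-01-10.

2052-01-10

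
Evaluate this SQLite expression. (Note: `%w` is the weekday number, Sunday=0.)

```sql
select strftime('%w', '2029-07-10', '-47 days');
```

First apply '-47 days': 2029-07-10 → 2029-05-24.
2029-05-24 is a Thursday; with Sunday=0 that is 4.

4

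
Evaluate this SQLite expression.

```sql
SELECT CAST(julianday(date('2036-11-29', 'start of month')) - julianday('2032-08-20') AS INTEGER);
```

`start of month` rewinds 2036-11-29 to 2036-11-01.
11 days remain in August 2032 after the 20th (31 − 20).
Full months from September 2032 through October 2036 contribute their day counts.
Then 1 day into November 2036.
Total: 11 + 30 + 31 + 30 + 31 + 31 + 28 + 31 + 30 + 31 + 30 + 31 + 31 + 30 + 31 + 30 + 31 + 31 + 28 + 31 + 30 + 31 + 30 + 31 + 31 + 30 + 31 + 30 + 31 + 31 + 28 + 31 + 30 + 31 + 30 + 31 + 31 + 30 + 31 + 30 + 31 + 31 + 29 + 31 + 30 + 31 + 30 + 31 + 31 + 30 + 31 + 1 = 1534.

1534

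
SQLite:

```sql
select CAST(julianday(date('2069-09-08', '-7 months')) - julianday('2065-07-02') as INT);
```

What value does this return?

Adding -7 months to 2069-09-08 gives 2069-02-08.
29 days remain in July 2065 after the 2nd (31 − 2).
Full months from August 2065 through January 2069 contribute their day counts.
Then 8 days into February 2069.
Total: 29 + 31 + 30 + 31 + 30 + 31 + 31 + 28 + 31 + 30 + 31 + 30 + 31 + 31 + 30 + 31 + 30 + 31 + 31 + 28 + 31 + 30 + 31 + 30 + 31 + 31 + 30 + 31 + 30 + 31 + 31 + 29 + 31 + 30 + 31 + 30 + 31 + 31 + 30 + 31 + 30 + 31 + 31 + 8 = 1317.

1317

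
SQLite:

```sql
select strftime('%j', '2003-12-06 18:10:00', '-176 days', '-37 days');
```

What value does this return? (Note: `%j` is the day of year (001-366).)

127

First apply '-176 days', '-37 days': 2003-12-06 18:10:00 → 2003-05-07 18:10:00.
Day-of-year for 2003-05-07: days since 2003-01-01 inclusive = 127, zero-padded to 127.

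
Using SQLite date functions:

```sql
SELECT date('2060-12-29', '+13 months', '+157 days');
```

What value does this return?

Adding +13 months to 2060-12-29 gives 2062-01-29.
Applying '+157 days' to 2062-01-29: counting 157 days forward gives 2062-07-05.

2062-07-05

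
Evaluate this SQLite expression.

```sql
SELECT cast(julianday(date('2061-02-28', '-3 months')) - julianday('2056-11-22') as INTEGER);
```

Adding -3 months to 2061-02-28 gives 2060-11-28.
8 days remain in November 2056 after the 22nd (30 − 22).
Full months from December 2056 through October 2060 contribute their day counts.
Then 28 days into November 2060.
Total: 8 + 31 + 31 + 28 + 31 + 30 + 31 + 30 + 31 + 31 + 30 + 31 + 30 + 31 + 31 + 28 + 31 + 30 + 31 + 30 + 31 + 31 + 30 + 31 + 30 + 31 + 31 + 28 + 31 + 30 + 31 + 30 + 31 + 31 + 30 + 31 + 30 + 31 + 31 + 29 + 31 + 30 + 31 + 30 + 31 + 31 + 30 + 31 + 28 = 1467.

1467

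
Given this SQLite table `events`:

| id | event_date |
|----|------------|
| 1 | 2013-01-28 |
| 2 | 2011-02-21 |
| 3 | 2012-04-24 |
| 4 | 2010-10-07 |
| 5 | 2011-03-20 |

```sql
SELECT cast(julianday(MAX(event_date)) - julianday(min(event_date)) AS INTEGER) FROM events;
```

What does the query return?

844

MIN = 2010-10-07, MAX = 2013-01-28.
24 days remain in October 2010 after the 7th (31 − 7).
Full months from November 2010 through December 2012 contribute their day counts.
Then 28 days into January 2013.
Total: 24 + 30 + 31 + 31 + 28 + 31 + 30 + 31 + 30 + 31 + 31 + 30 + 31 + 30 + 31 + 31 + 29 + 31 + 30 + 31 + 30 + 31 + 31 + 30 + 31 + 30 + 31 + 28 = 844.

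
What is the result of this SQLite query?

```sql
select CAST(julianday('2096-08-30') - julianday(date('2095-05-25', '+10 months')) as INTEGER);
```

Adding +10 months to 2095-05-25 gives 2096-03-25.
6 days remain in March 2096 after the 25th (31 − 25).
April 2096: 30 days.
May 2096: 31 days.
June 2096: 30 days.
July 2096: 31 days.
Then 30 days into August 2096.
Total: 6 + 30 + 31 + 30 + 31 + 30 = 158.

158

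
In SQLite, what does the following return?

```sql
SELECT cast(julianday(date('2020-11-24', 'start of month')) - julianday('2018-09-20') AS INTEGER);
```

773

`start of month` rewinds 2020-11-24 to 2020-11-01.
10 days remain in September 2018 after the 20th (30 − 20).
Full months from October 2018 through October 2020 contribute their day counts.
Then 1 day into November 2020.
Total: 10 + 31 + 30 + 31 + 31 + 28 + 31 + 30 + 31 + 30 + 31 + 31 + 30 + 31 + 30 + 31 + 31 + 29 + 31 + 30 + 31 + 30 + 31 + 31 + 30 + 31 + 1 = 773.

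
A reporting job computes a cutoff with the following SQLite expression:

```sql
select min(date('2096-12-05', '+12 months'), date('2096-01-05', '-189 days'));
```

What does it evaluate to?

2095-06-30

date('2096-12-05', '+12 months') → 2097-12-05.
date('2096-01-05', '-189 days') → 2095-06-30.
Earlier of the two is 2095-06-30.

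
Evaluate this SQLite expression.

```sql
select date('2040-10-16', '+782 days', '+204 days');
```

2043-06-29

Applying '+782 days' to 2040-10-16: counting 782 days forward gives 2042-12-07.
Applying '+204 days' to 2042-12-07: counting 204 days forward gives 2043-06-29.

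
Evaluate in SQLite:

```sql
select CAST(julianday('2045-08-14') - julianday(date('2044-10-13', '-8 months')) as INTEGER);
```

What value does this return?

548

Adding -8 months to 2044-10-13 gives 2044-02-13.
16 days remain in February 2044 after the 13th (29 − 13).
Full months from March 2044 through July 2045 contribute their day counts.
Then 14 days into August 2045.
Total: 16 + 31 + 30 + 31 + 30 + 31 + 31 + 30 + 31 + 30 + 31 + 31 + 28 + 31 + 30 + 31 + 30 + 31 + 14 = 548.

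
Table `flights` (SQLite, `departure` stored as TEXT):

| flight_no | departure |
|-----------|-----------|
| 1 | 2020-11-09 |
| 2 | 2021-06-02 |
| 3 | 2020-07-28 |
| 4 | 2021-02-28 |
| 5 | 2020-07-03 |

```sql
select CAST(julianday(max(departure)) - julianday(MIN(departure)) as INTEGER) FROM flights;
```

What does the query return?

334

MIN = 2020-07-03, MAX = 2021-06-02.
28 days remain in July 2020 after the 3rd (31 − 3).
Full months from August 2020 through May 2021 contribute their day counts.
Then 2 days into June 2021.
Total: 28 + 31 + 30 + 31 + 30 + 31 + 31 + 28 + 31 + 30 + 31 + 2 = 334.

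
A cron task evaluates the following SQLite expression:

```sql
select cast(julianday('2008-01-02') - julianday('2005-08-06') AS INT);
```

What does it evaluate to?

879

25 days remain in August 2005 after the 6th (31 − 6).
Full months from September 2005 through December 2007 contribute their day counts.
Then 2 days into January 2008.
Total: 25 + 30 + 31 + 30 + 31 + 31 + 28 + 31 + 30 + 31 + 30 + 31 + 31 + 30 + 31 + 30 + 31 + 31 + 28 + 31 + 30 + 31 + 30 + 31 + 31 + 30 + 31 + 30 + 31 + 2 = 879.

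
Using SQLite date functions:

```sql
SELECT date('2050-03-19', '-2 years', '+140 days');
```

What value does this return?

Adding -2 years to 2050-03-19 gives 2048-03-19.
Applying '+140 days' to 2048-03-19: counting 140 days forward gives 2048-08-06.

2048-08-06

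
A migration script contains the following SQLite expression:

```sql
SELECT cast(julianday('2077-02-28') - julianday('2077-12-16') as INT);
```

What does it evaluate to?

-291

0 days remain in February 2077 after the 28th (28 − 28).
Full months from March 2077 through November 2077 contribute their day counts.
Then 16 days into December 2077.
Total: 0 + 31 + 30 + 31 + 30 + 31 + 31 + 30 + 31 + 30 + 16 = 291.
The subtraction is earlier − later, so the result is −291 → -291.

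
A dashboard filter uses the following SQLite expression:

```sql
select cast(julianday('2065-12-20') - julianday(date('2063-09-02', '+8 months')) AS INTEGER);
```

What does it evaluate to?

Adding +8 months to 2063-09-02 gives 2064-05-02.
29 days remain in May 2064 after the 2nd (31 − 2).
Full months from June 2064 through November 2065 contribute their day counts.
Then 20 days into December 2065.
Total: 29 + 30 + 31 + 31 + 30 + 31 + 30 + 31 + 31 + 28 + 31 + 30 + 31 + 30 + 31 + 31 + 30 + 31 + 30 + 20 = 597.

597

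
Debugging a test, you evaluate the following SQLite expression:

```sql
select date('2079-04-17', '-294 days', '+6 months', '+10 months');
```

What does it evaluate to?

2079-10-27

Applying '-294 days' to 2079-04-17: counting 294 days back gives 2078-06-27.
Adding +6 months to 2078-06-27 gives 2078-12-27.
Adding +10 months to 2078-12-27 gives 2079-10-27.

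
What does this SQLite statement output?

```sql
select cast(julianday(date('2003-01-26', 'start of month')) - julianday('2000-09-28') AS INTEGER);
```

`start of month` rewinds 2003-01-26 to 2003-01-01.
2 days remain in September 2000 after the 28th (30 − 28).
Full months from October 2000 through December 2002 contribute their day counts.
Then 1 day into January 2003.
Total: 2 + 31 + 30 + 31 + 31 + 28 + 31 + 30 + 31 + 30 + 31 + 31 + 30 + 31 + 30 + 31 + 31 + 28 + 31 + 30 + 31 + 30 + 31 + 31 + 30 + 31 + 30 + 31 + 1 = 825.

825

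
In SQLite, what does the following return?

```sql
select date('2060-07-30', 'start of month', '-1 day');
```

`start of month` rewinds 2060-07-30 to 2060-07-01.
Going back 1 day from 2060-07-01 reaches 2060-06-30 (last day of June, 30 days).

2060-06-30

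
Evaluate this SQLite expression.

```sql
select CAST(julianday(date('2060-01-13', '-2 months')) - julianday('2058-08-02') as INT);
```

468

Adding -2 months to 2060-01-13 gives 2059-11-13.
29 days remain in August 2058 after the 2nd (31 − 2).
Full months from September 2058 through October 2059 contribute their day counts.
Then 13 days into November 2059.
Total: 29 + 30 + 31 + 30 + 31 + 31 + 28 + 31 + 30 + 31 + 30 + 31 + 31 + 30 + 31 + 13 = 468.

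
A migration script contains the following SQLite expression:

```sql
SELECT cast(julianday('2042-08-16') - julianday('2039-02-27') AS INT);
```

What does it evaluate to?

1 day remains in February 2039 after the 27th (28 − 27).
Full months from March 2039 through July 2042 contribute their day counts.
Then 16 days into August 2042.
Total: 1 + 31 + 30 + 31 + 30 + 31 + 31 + 30 + 31 + 30 + 31 + 31 + 29 + 31 + 30 + 31 + 30 + 31 + 31 + 30 + 31 + 30 + 31 + 31 + 28 + 31 + 30 + 31 + 30 + 31 + 31 + 30 + 31 + 30 + 31 + 31 + 28 + 31 + 30 + 31 + 30 + 31 + 16 = 1266.

1266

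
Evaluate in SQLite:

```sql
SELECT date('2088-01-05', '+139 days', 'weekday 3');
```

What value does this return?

2088-05-26

Applying '+139 days' to 2088-01-05: counting 139 days forward gives 2088-05-23.
`weekday 3` advances to the next Wednesday; 2088-05-23 is a Sunday, so it moves forward to 2088-05-26.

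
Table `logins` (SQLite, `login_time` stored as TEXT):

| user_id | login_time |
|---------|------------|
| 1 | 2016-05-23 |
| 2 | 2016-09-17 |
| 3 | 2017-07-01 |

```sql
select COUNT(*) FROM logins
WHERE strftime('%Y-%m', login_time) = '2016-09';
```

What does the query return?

Rows with year-month 2016-09: 2016-09-17 → 1.

1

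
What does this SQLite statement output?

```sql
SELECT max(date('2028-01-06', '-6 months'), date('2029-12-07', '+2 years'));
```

2031-12-07

date('2028-01-06', '-6 months') → 2027-07-06.
date('2029-12-07', '+2 years') → 2031-12-07.
Later of the two is 2031-12-07.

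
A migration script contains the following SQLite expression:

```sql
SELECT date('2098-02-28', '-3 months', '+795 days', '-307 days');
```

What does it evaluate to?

Adding -3 months to 2098-02-28 gives 2097-11-28.
Applying '+795 days' to 2097-11-28: counting 795 days forward gives 2100-02-01.
Applying '-307 days' to 2100-02-01: counting 307 days back gives 2099-03-31.

2099-03-31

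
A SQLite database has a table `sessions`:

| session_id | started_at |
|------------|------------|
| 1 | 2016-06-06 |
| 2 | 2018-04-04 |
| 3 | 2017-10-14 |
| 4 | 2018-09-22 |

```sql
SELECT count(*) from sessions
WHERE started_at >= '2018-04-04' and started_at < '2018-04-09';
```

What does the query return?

1

Rows in [2018-04-04, 2018-04-09): 2018-04-04 → 1 row.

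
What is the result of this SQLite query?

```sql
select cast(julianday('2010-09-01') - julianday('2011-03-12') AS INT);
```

29 days remain in September 2010 after the 1st (30 − 1).
October 2010: 31 days.
November 2010: 30 days.
December 2010: 31 days.
January 2011: 31 days.
February 2011: 28 days.
Then 12 days into March 2011.
Total: 29 + 31 + 30 + 31 + 31 + 28 + 12 = 192.
The subtraction is earlier − later, so the result is −192 → -192.

-192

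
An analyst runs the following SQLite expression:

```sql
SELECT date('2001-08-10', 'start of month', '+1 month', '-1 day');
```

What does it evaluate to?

2001-08-31

`start of month` rewinds 2001-08-10 to 2001-08-01.
Adding +1 month to 2001-08-01 gives 2001-09-01.
Going back 1 day from 2001-09-01 reaches 2001-08-31 (last day of August, 31 days).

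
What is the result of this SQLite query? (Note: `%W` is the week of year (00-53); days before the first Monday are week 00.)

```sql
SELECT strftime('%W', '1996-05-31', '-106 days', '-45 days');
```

01

First apply '-106 days', '-45 days': 1996-05-31 → 1996-01-01.
1996-01-01 is a Monday. SQLite's %W counts Mondays since the year started; the result is 01.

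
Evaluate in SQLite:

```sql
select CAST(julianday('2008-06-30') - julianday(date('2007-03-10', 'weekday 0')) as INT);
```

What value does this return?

`weekday 0` advances to the next Sunday; 2007-03-10 is a Saturday, so it moves forward to 2007-03-11.
20 days remain in March 2007 after the 11th (31 − 11).
Full months from April 2007 through May 2008 contribute their day counts.
Then 30 days into June 2008.
Total: 20 + 30 + 31 + 30 + 31 + 31 + 30 + 31 + 30 + 31 + 31 + 29 + 31 + 30 + 31 + 30 = 477.

477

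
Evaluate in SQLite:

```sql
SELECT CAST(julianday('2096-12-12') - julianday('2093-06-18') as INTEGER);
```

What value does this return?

1273

12 days remain in June 2093 after the 18th (30 − 18).
Full months from July 2093 through November 2096 contribute their day counts.
Then 12 days into December 2096.
Total: 12 + 31 + 31 + 30 + 31 + 30 + 31 + 31 + 28 + 31 + 30 + 31 + 30 + 31 + 31 + 30 + 31 + 30 + 31 + 31 + 28 + 31 + 30 + 31 + 30 + 31 + 31 + 30 + 31 + 30 + 31 + 31 + 29 + 31 + 30 + 31 + 30 + 31 + 31 + 30 + 31 + 30 + 12 = 1273.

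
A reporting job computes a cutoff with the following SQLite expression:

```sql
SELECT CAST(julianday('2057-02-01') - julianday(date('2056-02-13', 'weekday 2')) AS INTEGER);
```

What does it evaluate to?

352

`weekday 2` advances to the next Tuesday; 2056-02-13 is a Sunday, so it moves forward to 2056-02-15.
14 days remain in February 2056 after the 15th (29 − 15).
Full months from March 2056 through January 2057 contribute their day counts.
Then 1 day into February 2057.
Total: 14 + 31 + 30 + 31 + 30 + 31 + 31 + 30 + 31 + 30 + 31 + 31 + 1 = 352.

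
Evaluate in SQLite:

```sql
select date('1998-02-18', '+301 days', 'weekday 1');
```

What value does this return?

1998-12-21

Applying '+301 days' to 1998-02-18: counting 301 days forward gives 1998-12-16.
`weekday 1` advances to the next Monday; 1998-12-16 is a Wednesday, so it moves forward to 1998-12-21.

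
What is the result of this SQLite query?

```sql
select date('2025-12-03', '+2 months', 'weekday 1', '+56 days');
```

2026-04-06

Adding +2 months to 2025-12-03 gives 2026-02-03.
`weekday 1` advances to the next Monday; 2026-02-03 is a Tuesday, so it moves forward to 2026-02-09.
Applying '+56 days' to 2026-02-09: counting 56 days forward gives 2026-04-06.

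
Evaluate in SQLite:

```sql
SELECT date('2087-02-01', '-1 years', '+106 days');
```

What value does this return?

2086-05-18

Adding -1 year to 2087-02-01 gives 2086-02-01.
Applying '+106 days' to 2086-02-01: counting 106 days forward gives 2086-05-18.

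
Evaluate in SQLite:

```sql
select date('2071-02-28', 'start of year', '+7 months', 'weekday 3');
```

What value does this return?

`start of year` rewinds 2071-02-28 to 2071-01-01.
Adding +7 months to 2071-01-01 gives 2071-08-01.
`weekday 3` advances to the next Wednesday; 2071-08-01 is a Saturday, so it moves forward to 2071-08-05.

2071-08-05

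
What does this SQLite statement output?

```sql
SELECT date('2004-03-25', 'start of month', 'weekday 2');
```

2004-03-02

`start of month` rewinds 2004-03-25 to 2004-03-01.
`weekday 2` advances to the next Tuesday; 2004-03-01 is a Monday, so it moves forward to 2004-03-02.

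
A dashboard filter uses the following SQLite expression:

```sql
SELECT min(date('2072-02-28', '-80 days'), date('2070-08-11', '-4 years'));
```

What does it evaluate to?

2066-08-11

date('2072-02-28', '-80 days') → 2071-12-10.
date('2070-08-11', '-4 years') → 2066-08-11.
Earlier of the two is 2066-08-11.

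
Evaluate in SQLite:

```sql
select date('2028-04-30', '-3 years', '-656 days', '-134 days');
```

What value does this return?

Adding -3 years to 2028-04-30 gives 2025-04-30.
Applying '-656 days' to 2025-04-30: counting 656 days back gives 2023-07-14.
Applying '-134 days' to 2023-07-14: counting 134 days back gives 2023-03-02.

2023-03-02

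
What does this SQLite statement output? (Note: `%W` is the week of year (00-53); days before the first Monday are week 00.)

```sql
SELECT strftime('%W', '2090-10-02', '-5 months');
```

First apply '-5 months': 2090-10-02 → 2090-05-02.
2090-05-02 is a Tuesday. SQLite's %W counts Mondays since the year started; the result is 18.

18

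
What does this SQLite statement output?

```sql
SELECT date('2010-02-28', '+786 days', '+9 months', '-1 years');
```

Applying '+786 days' to 2010-02-28: counting 786 days forward gives 2012-04-24.
Adding +9 months to 2012-04-24 gives 2013-01-24.
Adding -1 year to 2013-01-24 gives 2012-01-24.

2012-01-24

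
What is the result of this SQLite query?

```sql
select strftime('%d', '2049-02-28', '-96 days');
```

First apply '-96 days': 2049-02-28 → 2048-11-24.
`%d` extracts the 2-digit day of month: 24.

24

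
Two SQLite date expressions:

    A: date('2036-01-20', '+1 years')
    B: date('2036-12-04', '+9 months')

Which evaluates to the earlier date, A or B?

A = 2037-01-20.
B = 2037-09-04.
A is earlier.

A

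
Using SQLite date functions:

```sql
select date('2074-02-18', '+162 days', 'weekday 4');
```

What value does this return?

2074-08-02

Applying '+162 days' to 2074-02-18: counting 162 days forward gives 2074-07-30.
`weekday 4` advances to the next Thursday; 2074-07-30 is a Monday, so it moves forward to 2074-08-02.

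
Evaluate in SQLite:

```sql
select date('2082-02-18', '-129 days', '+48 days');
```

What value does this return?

Applying '-129 days' to 2082-02-18: counting 129 days back gives 2081-10-12.
Applying '+48 days' to 2081-10-12: counting 48 days forward gives 2081-11-29.

2081-11-29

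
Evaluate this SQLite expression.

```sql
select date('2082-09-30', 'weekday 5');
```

`weekday 5` advances to the next Friday; 2082-09-30 is a Wednesday, so it moves forward to 2082-10-02.

2082-10-02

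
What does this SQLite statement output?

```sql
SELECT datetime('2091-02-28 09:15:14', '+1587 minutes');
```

2091-03-01 11:42:14

1587 minutes = 26h 27m; +1587 minutes from 2091-02-28 09:15:14 is 2091-03-01 11:42:14 (crosses midnight).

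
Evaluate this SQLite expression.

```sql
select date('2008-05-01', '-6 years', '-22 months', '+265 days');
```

2001-03-23

Adding -6 years to 2008-05-01 gives 2002-05-01.
Adding -22 months to 2002-05-01 gives 2000-07-01.
Applying '+265 days' to 2000-07-01: counting 265 days forward gives 2001-03-23.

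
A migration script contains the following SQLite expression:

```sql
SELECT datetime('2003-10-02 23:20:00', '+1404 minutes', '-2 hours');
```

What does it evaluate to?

1404 minutes = 23h 24m; +1404 minutes from 2003-10-02 23:20:00 is 2003-10-03 22:44:00 (crosses midnight).
-2 hours from 2003-10-03 22:44:00 is 2003-10-03 20:44:00.

2003-10-03 20:44:00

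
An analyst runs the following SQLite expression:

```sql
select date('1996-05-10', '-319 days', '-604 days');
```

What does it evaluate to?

1993-10-30

Applying '-319 days' to 1996-05-10: counting 319 days back gives 1995-06-26.
Applying '-604 days' to 1995-06-26: counting 604 days back gives 1993-10-30.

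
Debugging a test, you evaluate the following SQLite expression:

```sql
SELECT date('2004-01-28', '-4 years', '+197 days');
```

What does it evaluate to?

2000-08-12

Adding -4 years to 2004-01-28 gives 2000-01-28.
Applying '+197 days' to 2000-01-28: counting 197 days forward gives 2000-08-12.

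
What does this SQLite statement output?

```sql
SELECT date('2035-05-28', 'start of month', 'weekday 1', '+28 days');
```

`start of month` rewinds 2035-05-28 to 2035-05-01.
`weekday 1` advances to the next Monday; 2035-05-01 is a Tuesday, so it moves forward to 2035-05-07.
May 2035 has 31 days; 24 remain after the 7th, so 25 days reach 2035-06-01.
Advancing 3 more days within June lands on 2035-06-04.

2035-06-04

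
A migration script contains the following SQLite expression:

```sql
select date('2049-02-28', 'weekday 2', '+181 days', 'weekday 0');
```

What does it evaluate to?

`weekday 2` advances to the next Tuesday; 2049-02-28 is a Sunday, so it moves forward to 2049-03-02.
Applying '+181 days' to 2049-03-02: counting 181 days forward gives 2049-08-30.
`weekday 0` advances to the next Sunday; 2049-08-30 is a Monday, so it moves forward to 2049-09-05.

2049-09-05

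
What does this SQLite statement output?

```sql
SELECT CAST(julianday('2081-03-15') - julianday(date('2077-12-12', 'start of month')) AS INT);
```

`start of month` rewinds 2077-12-12 to 2077-12-01.
30 days remain in December 2077 after the 1st (31 − 1).
Full months from January 2078 through February 2081 contribute their day counts.
Then 15 days into March 2081.
Total: 30 + 31 + 28 + 31 + 30 + 31 + 30 + 31 + 31 + 30 + 31 + 30 + 31 + 31 + 28 + 31 + 30 + 31 + 30 + 31 + 31 + 30 + 31 + 30 + 31 + 31 + 29 + 31 + 30 + 31 + 30 + 31 + 31 + 30 + 31 + 30 + 31 + 31 + 28 + 15 = 1200.

1200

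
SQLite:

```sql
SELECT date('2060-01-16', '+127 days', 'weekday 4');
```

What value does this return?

2060-05-27

Applying '+127 days' to 2060-01-16: counting 127 days forward gives 2060-05-22.
`weekday 4` advances to the next Thursday; 2060-05-22 is a Saturday, so it moves forward to 2060-05-27.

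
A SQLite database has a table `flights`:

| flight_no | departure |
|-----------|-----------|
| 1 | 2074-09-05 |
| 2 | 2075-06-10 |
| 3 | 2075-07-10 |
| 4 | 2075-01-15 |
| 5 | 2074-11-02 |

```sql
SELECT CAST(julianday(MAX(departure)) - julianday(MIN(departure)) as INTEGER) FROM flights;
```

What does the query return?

308

MIN = 2074-09-05, MAX = 2075-07-10.
25 days remain in September 2074 after the 5th (30 − 5).
Full months from October 2074 through June 2075 contribute their day counts.
Then 10 days into July 2075.
Total: 25 + 31 + 30 + 31 + 31 + 28 + 31 + 30 + 31 + 30 + 10 = 308.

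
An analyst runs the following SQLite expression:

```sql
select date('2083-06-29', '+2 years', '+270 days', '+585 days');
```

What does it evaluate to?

2087-11-01

Adding +2 years to 2083-06-29 gives 2085-06-29.
Applying '+270 days' to 2085-06-29: counting 270 days forward gives 2086-03-26.
Applying '+585 days' to 2086-03-26: counting 585 days forward gives 2087-11-01.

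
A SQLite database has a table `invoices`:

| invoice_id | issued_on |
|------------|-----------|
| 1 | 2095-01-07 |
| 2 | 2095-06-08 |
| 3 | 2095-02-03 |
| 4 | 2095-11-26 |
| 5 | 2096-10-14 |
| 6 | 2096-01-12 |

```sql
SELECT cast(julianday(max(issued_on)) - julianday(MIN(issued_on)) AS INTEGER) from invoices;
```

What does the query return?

MIN = 2095-01-07, MAX = 2096-10-14.
24 days remain in January 2095 after the 7th (31 − 7).
Full months from February 2095 through September 2096 contribute their day counts.
Then 14 days into October 2096.
Total: 24 + 28 + 31 + 30 + 31 + 30 + 31 + 31 + 30 + 31 + 30 + 31 + 31 + 29 + 31 + 30 + 31 + 30 + 31 + 31 + 30 + 14 = 646.

646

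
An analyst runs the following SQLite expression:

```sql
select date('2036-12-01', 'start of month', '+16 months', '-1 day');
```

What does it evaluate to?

`start of month` rewinds 2036-12-01 to 2036-12-01.
Adding +16 months to 2036-12-01 gives 2038-04-01.
Going back 1 day from 2038-04-01 reaches 2038-03-31 (last day of March, 31 days).

2038-03-31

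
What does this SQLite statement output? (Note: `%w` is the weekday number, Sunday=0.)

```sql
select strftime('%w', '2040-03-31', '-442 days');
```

First apply '-442 days': 2040-03-31 → 2039-01-14.
2039-01-14 is a Friday; with Sunday=0 that is 5.

5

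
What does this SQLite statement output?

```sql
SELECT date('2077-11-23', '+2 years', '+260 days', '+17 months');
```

2082-01-09

Adding +2 years to 2077-11-23 gives 2079-11-23.
Applying '+260 days' to 2079-11-23: counting 260 days forward gives 2080-08-09.
Adding +17 months to 2080-08-09 gives 2082-01-09.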